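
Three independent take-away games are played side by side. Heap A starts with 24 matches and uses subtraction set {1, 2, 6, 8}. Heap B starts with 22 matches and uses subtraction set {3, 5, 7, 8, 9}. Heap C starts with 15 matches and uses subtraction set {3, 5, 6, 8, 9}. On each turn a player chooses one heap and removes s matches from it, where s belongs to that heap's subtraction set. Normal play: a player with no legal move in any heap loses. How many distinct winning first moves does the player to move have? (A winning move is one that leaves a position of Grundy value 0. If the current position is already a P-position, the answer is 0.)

Heap A, S = {1, 2, 6, 8}:
G(0) = 0
G(1) = mex{0} = 1
G(2) = mex{1,0} = 2
G(3) = mex{2,1} = 0
G(4) = mex{0,2} = 1
G(5) = mex{1,0} = 2
G(6) = mex{2,1,0} = 3
G(7) = mex{3,2,1} = 0
G(8) = mex{0,3,2,0} = 1
G(9) = mex{1,0,0,1} = 2
G(10) = mex{2,1,1,2} = 0
G(11) = mex{0,2,2,0} = 1
G(12) = mex{1,0,3,1} = 2
G(13) = mex{2,1,0,2} = 3
G(14) = mex{3,2,1,3} = 0
G(15) = mex{0,3,2,0} = 1
G(16) = mex{1,0,0,1} = 2
G(17) = mex{2,1,1,2} = 0
G(18) = mex{0,2,2,0} = 1
G(19) = mex{1,0,3,1} = 2
G(20) = mex{2,1,0,2} = 3
G(21) = mex{3,2,1,3} = 0
G(22) = mex{0,3,2,0} = 1
G(23) = mex{1,0,0,1} = 2
G(24) = mex{2,1,1,2} = 0
G_A(24) = 0.
Heap B, S = {3, 5, 7, 8, 9}:
n :  0  1  2  3  4  5  6  7  8  9 10 11 12 13 14 15 16 17 18 19 20 21 22
G :  0  0  0  1  1  1  2  2  2  3  3  3  0  0  0  1  1  1  2  2  2  3  3
G_B(22) = 3.
Heap C, S = {3, 5, 6, 8, 9}:
n :  0  1  2  3  4  5  6  7  8  9 10 11 12 13 14 15
G :  0  0  0  1  1  1  2  2  2  3  3  3  0  0  0  1
G_C(15) = 1.
Combined Grundy value = 0 ⊕ 3 ⊕ 1 = 2.
A winning move leaves total XOR = 0, i.e. changes one component's Grundy value g to g ⊕ X where X is the current total.
Heap A: need g' = 0⊕2 = 2. Options: 24−1→G=2, 24−2→G=1, 24−6→G=1, 24−8→G=2. Hits: 2.
Heap B: need g' = 3⊕2 = 1. Options: 22−3→G=2, 22−5→G=1, 22−7→G=1, 22−8→G=0, 22−9→G=0. Hits: 2.
Heap C: need g' = 1⊕2 = 3. Options: 15−3→G=0, 15−5→G=3, 15−6→G=3, 15−8→G=2, 15−9→G=2. Hits: 2.

6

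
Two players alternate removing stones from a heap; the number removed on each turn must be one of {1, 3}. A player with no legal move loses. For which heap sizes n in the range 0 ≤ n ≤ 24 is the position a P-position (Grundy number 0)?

n :  0  1  2  3  4  5  6  7  8  9 10 11 12 13 14 15 16 17 18 19 20 21 22 23 24
G :  0  1  0  1  0  1  0  1  0  1  0  1  0  1  0  1  0  1  0  1  0  1  0  1  0
P-positions are exactly the n with G(n) = 0.

0, 2, 4, 6, 8, 10, 12, 14, 16, 18, 20, 22, 24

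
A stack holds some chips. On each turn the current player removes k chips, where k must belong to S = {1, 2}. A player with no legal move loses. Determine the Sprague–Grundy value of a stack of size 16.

n :  0  1  2  3  4  5  6  7  8  9 10 11 12 13 14 15 16
G :  0  1  2  0  1  2  0  1  2  0  1  2  0  1  2  0  1

1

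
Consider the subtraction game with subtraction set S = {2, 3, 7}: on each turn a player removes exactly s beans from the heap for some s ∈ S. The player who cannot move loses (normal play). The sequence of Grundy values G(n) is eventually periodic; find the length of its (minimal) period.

n :  0  1  2  3  4  5  6  7  8  9 10 11 12 13 14
G :  0  0  1  1  2  0  0  1  1  2  0  0  1  1  2
G(n+5) = G(n) holds for n = 0,…,6 (a full window of length max(S) = 7), so the sequence is purely periodic with period 5.

5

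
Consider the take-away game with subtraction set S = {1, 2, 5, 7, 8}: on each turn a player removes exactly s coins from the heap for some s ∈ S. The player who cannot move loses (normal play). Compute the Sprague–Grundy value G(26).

G(0) = 0
G(1) = mex{0} = 1
G(2) = mex{1,0} = 2
G(3) = mex{2,1} = 0
G(4) = mex{0,2} = 1
G(5) = mex{1,0,0} = 2
G(6) = mex{2,1,1} = 0
G(7) = mex{0,2,2,0} = 1
G(8) = mex{1,0,0,1,0} = 2
G(9) = mex{2,1,1,2,1} = 0
G(10) = mex{0,2,2,0,2} = 1
G(11) = mex{1,0,0,1,0} = 2
G(12) = mex{2,1,1,2,1} = 0
G(13) = mex{0,2,2,0,2} = 1
G(14) = mex{1,0,0,1,0} = 2
G(15) = mex{2,1,1,2,1} = 0
G(16) = mex{0,2,2,0,2} = 1
G(17) = mex{1,0,0,1,0} = 2
G(18) = mex{2,1,1,2,1} = 0
G(19) = mex{0,2,2,0,2} = 1
G(20) = mex{1,0,0,1,0} = 2
G(21) = mex{2,1,1,2,1} = 0
G(22) = mex{0,2,2,0,2} = 1
G(23) = mex{1,0,0,1,0} = 2
G(24) = mex{2,1,1,2,1} = 0
G(25) = mex{0,2,2,0,2} = 1
G(26) = mex{1,0,0,1,0} = 2

2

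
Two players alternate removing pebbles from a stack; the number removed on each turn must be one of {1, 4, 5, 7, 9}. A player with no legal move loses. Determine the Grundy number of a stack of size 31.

3

G(0) = 0
G(1) = mex{0} = 1
G(2) = mex{1} = 0
G(3) = mex{0} = 1
G(4) = mex{1,0} = 2
G(5) = mex{2,1,0} = 3
G(6) = mex{3,0,1} = 2
G(7) = mex{2,1,0,0} = 3
G(8) = mex{3,2,1,1} = 0
G(9) = mex{0,3,2,0,0} = 1
G(10) = mex{1,2,3,1,1} = 0
G(11) = mex{0,3,2,2,0} = 1
G(12) = mex{1,0,3,3,1} = 2
G(13) = mex{2,1,0,2,2} = 3
G(14) = mex{3,0,1,3,3} = 2
G(15) = mex{2,1,0,0,2} = 3
G(16) = mex{3,2,1,1,3} = 0
G(17) = mex{0,3,2,0,0} = 1
G(18) = mex{1,2,3,1,1} = 0
G(19) = mex{0,3,2,2,0} = 1
G(20) = mex{1,0,3,3,1} = 2
G(21) = mex{2,1,0,2,2} = 3
G(22) = mex{3,0,1,3,3} = 2
G(23) = mex{2,1,0,0,2} = 3
G(24) = mex{3,2,1,1,3} = 0
G(25) = mex{0,3,2,0,0} = 1
G(26) = mex{1,2,3,1,1} = 0
G(27) = mex{0,3,2,2,0} = 1
G(28) = mex{1,0,3,3,1} = 2
G(29) = mex{2,1,0,2,2} = 3
G(30) = mex{3,0,1,3,3} = 2
G(31) = mex{2,1,0,0,2} = 3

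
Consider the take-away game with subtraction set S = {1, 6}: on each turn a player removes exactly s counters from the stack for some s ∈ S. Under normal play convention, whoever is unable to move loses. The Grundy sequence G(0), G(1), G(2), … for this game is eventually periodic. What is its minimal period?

7

n :  0  1  2  3  4  5  6  7  8  9 10 11 12 13 14 15
G :  0  1  0  1  0  1  2  0  1  0  1  0  1  2  0  1
G(n+7) = G(n) holds for n = 0,…,5 (a full window of length max(S) = 6), so the sequence is purely periodic with period 7.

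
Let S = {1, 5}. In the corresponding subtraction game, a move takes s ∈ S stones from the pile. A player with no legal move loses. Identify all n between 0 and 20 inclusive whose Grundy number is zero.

0, 2, 4, 6, 8, 10, 12, 14, 16, 18, 20

n :  0  1  2  3  4  5  6  7  8  9 10 11 12 13 14 15 16 17 18 19 20
G :  0  1  0  1  0  1  0  1  0  1  0  1  0  1  0  1  0  1  0  1  0
P-positions are exactly the n with G(n) = 0.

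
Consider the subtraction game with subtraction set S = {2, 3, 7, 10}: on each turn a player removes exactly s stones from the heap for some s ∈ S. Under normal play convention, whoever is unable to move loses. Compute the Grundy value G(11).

G(0) = 0
G(1) = mex{} = 0
G(2) = mex{0} = 1
G(3) = mex{0,0} = 1
G(4) = mex{1,0} = 2
G(5) = mex{1,1} = 0
G(6) = mex{2,1} = 0
G(7) = mex{0,2,0} = 1
G(8) = mex{0,0,0} = 1
G(9) = mex{1,0,1} = 2
G(10) = mex{1,1,1,0} = 2
G(11) = mex{2,1,2,0} = 3

3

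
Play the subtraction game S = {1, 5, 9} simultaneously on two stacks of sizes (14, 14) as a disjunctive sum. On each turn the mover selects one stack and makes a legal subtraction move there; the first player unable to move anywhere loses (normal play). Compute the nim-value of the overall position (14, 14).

All stacks use S = {1, 5, 9}:
n :  0  1  2  3  4  5  6  7  8  9 10 11 12 13 14
G :  0  1  0  1  0  1  0  1  0  1  0  1  0  1  0
Stack A: G(14) = 0.
Stack B: G(14) = 0.
Combined Grundy value = 0 ⊕ 0 = 0.

0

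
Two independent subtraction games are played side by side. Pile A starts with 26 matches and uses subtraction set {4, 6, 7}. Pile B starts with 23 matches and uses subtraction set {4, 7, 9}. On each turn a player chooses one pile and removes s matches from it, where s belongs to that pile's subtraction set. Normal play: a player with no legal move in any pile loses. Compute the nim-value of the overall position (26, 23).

Pile A, S = {4, 6, 7}:
G(0) = 0
G(1) = mex{} = 0
G(2) = mex{} = 0
G(3) = mex{} = 0
G(4) = mex{0} = 1
G(5) = mex{0} = 1
G(6) = mex{0,0} = 1
G(7) = mex{0,0,0} = 1
G(8) = mex{1,0,0} = 2
G(9) = mex{1,0,0} = 2
G(10) = mex{1,1,0} = 2
G(11) = mex{1,1,1} = 0
G(12) = mex{2,1,1} = 0
G(13) = mex{2,1,1} = 0
G(14) = mex{2,2,1} = 0
G(15) = mex{0,2,2} = 1
G(16) = mex{0,2,2} = 1
G(17) = mex{0,0,2} = 1
G(18) = mex{0,0,0} = 1
G(19) = mex{1,0,0} = 2
G(20) = mex{1,0,0} = 2
G(21) = mex{1,1,0} = 2
G(22) = mex{1,1,1} = 0
G(23) = mex{2,1,1} = 0
G(24) = mex{2,1,1} = 0
G(25) = mex{2,2,1} = 0
G(26) = mex{0,2,2} = 1
G_A(26) = 1.
Pile B, S = {4, 7, 9}:
G(0) = 0
G(1) = mex{} = 0
G(2) = mex{} = 0
G(3) = mex{} = 0
G(4) = mex{0} = 1
G(5) = mex{0} = 1
G(6) = mex{0} = 1
G(7) = mex{0,0} = 1
G(8) = mex{1,0} = 2
G(9) = mex{1,0,0} = 2
G(10) = mex{1,0,0} = 2
G(11) = mex{1,1,0} = 2
G(12) = mex{2,1,0} = 3
G(13) = mex{2,1,1} = 0
G(14) = mex{2,1,1} = 0
G(15) = mex{2,2,1} = 0
G(16) = mex{3,2,1} = 0
G(17) = mex{0,2,2} = 1
G(18) = mex{0,2,2} = 1
G(19) = mex{0,3,2} = 1
G(20) = mex{0,0,2} = 1
G(21) = mex{1,0,3} = 2
G(22) = mex{1,0,0} = 2
G(23) = mex{1,0,0} = 2
G_B(23) = 2.
Combined Grundy value = 1 ⊕ 2 = 3.

3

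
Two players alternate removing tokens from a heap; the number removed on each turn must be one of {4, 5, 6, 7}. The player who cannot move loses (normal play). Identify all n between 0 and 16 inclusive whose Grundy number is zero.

0, 1, 2, 3, 11, 12, 13, 14

G(0) = 0
G(1) = mex{} = 0
G(2) = mex{} = 0
G(3) = mex{} = 0
G(4) = mex{0} = 1
G(5) = mex{0,0} = 1
G(6) = mex{0,0,0} = 1
G(7) = mex{0,0,0,0} = 1
G(8) = mex{1,0,0,0} = 2
G(9) = mex{1,1,0,0} = 2
G(10) = mex{1,1,1,0} = 2
G(11) = mex{1,1,1,1} = 0
G(12) = mex{2,1,1,1} = 0
G(13) = mex{2,2,1,1} = 0
G(14) = mex{2,2,2,1} = 0
G(15) = mex{0,2,2,2} = 1
G(16) = mex{0,0,2,2} = 1
P-positions are exactly the n with G(n) = 0.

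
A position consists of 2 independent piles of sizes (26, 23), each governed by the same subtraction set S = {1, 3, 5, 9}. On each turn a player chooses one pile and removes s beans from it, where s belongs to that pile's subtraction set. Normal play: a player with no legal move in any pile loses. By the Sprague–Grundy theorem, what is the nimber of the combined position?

1

All piles use S = {1, 3, 5, 9}:
G(0) = 0
G(1) = mex{0} = 1
G(2) = mex{1} = 0
G(3) = mex{0,0} = 1
G(4) = mex{1,1} = 0
G(5) = mex{0,0,0} = 1
G(6) = mex{1,1,1} = 0
G(7) = mex{0,0,0} = 1
G(8) = mex{1,1,1} = 0
G(9) = mex{0,0,0,0} = 1
G(10) = mex{1,1,1,1} = 0
G(11) = mex{0,0,0,0} = 1
G(12) = mex{1,1,1,1} = 0
G(13) = mex{0,0,0,0} = 1
G(14) = mex{1,1,1,1} = 0
G(15) = mex{0,0,0,0} = 1
G(16) = mex{1,1,1,1} = 0
G(17) = mex{0,0,0,0} = 1
G(18) = mex{1,1,1,1} = 0
G(19) = mex{0,0,0,0} = 1
G(20) = mex{1,1,1,1} = 0
G(21) = mex{0,0,0,0} = 1
G(22) = mex{1,1,1,1} = 0
G(23) = mex{0,0,0,0} = 1
G(24) = mex{1,1,1,1} = 0
G(25) = mex{0,0,0,0} = 1
G(26) = mex{1,1,1,1} = 0
Pile A: G(26) = 0.
Pile B: G(23) = 1.
Combined Grundy value = 0 ⊕ 1 = 1.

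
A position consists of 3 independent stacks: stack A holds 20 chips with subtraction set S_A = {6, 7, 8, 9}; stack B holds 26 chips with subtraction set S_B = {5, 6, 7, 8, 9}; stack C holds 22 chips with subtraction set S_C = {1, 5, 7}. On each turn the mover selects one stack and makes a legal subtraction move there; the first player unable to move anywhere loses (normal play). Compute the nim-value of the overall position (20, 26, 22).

Stack A, S = {6, 7, 8, 9}:
n :  0  1  2  3  4  5  6  7  8  9 10 11 12 13 14 15 16 17 18 19 20
G :  0  0  0  0  0  0  1  1  1  1  1  1  2  2  2  0  0  0  0  0  0
G_A(20) = 0.
Stack B, S = {5, 6, 7, 8, 9}:
G(0) = 0
G(1) = mex{} = 0
G(2) = mex{} = 0
G(3) = mex{} = 0
G(4) = mex{} = 0
G(5) = mex{0} = 1
G(6) = mex{0,0} = 1
G(7) = mex{0,0,0} = 1
G(8) = mex{0,0,0,0} = 1
G(9) = mex{0,0,0,0,0} = 1
G(10) = mex{1,0,0,0,0} = 2
G(11) = mex{1,1,0,0,0} = 2
G(12) = mex{1,1,1,0,0} = 2
G(13) = mex{1,1,1,1,0} = 2
G(14) = mex{1,1,1,1,1} = 0
G(15) = mex{2,1,1,1,1} = 0
G(16) = mex{2,2,1,1,1} = 0
G(17) = mex{2,2,2,1,1} = 0
G(18) = mex{2,2,2,2,1} = 0
G(19) = mex{0,2,2,2,2} = 1
G(20) = mex{0,0,2,2,2} = 1
G(21) = mex{0,0,0,2,2} = 1
G(22) = mex{0,0,0,0,2} = 1
G(23) = mex{0,0,0,0,0} = 1
G(24) = mex{1,0,0,0,0} = 2
G(25) = mex{1,1,0,0,0} = 2
G(26) = mex{1,1,1,0,0} = 2
G_B(26) = 2.
Stack C, S = {1, 5, 7}:
n :  0  1  2  3  4  5  6  7  8  9 10 11 12 13 14 15 16 17 18 19 20 21 22
G :  0  1  0  1  0  1  0  1  0  1  0  1  0  1  0  1  0  1  0  1  0  1  0
G_C(22) = 0.
Combined Grundy value = 0 ⊕ 2 ⊕ 0 = 2.

2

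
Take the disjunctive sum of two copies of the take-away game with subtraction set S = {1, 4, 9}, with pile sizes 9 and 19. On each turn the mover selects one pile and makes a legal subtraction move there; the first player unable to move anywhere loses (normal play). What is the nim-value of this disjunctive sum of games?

0

All piles use S = {1, 4, 9}:
G(0) = 0
G(1) = mex{0} = 1
G(2) = mex{1} = 0
G(3) = mex{0} = 1
G(4) = mex{1,0} = 2
G(5) = mex{2,1} = 0
G(6) = mex{0,0} = 1
G(7) = mex{1,1} = 0
G(8) = mex{0,2} = 1
G(9) = mex{1,0,0} = 2
G(10) = mex{2,1,1} = 0
G(11) = mex{0,0,0} = 1
G(12) = mex{1,1,1} = 0
G(13) = mex{0,2,2} = 1
G(14) = mex{1,0,0} = 2
G(15) = mex{2,1,1} = 0
G(16) = mex{0,0,0} = 1
G(17) = mex{1,1,1} = 0
G(18) = mex{0,2,2} = 1
G(19) = mex{1,0,0} = 2
Pile A: G(9) = 2.
Pile B: G(19) = 2.
Combined Grundy value = 2 ⊕ 2 = 0.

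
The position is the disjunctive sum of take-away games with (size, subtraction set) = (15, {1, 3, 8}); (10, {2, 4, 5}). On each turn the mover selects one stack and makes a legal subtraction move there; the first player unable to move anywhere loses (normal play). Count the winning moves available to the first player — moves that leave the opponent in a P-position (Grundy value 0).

Stack A, S = {1, 3, 8}:
G(0) = 0
G(1) = mex{0} = 1
G(2) = mex{1} = 0
G(3) = mex{0,0} = 1
G(4) = mex{1,1} = 0
G(5) = mex{0,0} = 1
G(6) = mex{1,1} = 0
G(7) = mex{0,0} = 1
G(8) = mex{1,1,0} = 2
G(9) = mex{2,0,1} = 3
G(10) = mex{3,1,0} = 2
G(11) = mex{2,2,1} = 0
G(12) = mex{0,3,0} = 1
G(13) = mex{1,2,1} = 0
G(14) = mex{0,0,0} = 1
G(15) = mex{1,1,1} = 0
G_A(15) = 0.
Stack B, S = {2, 4, 5}:
n :  0  1  2  3  4  5  6  7  8  9 10
G :  0  0  1  1  2  2  3  0  0  1  1
G_B(10) = 1.
Combined Grundy value = 0 ⊕ 1 = 1.
A winning move leaves total XOR = 0, i.e. changes one component's Grundy value g to g ⊕ X where X is the current total.
Stack A: need g' = 0⊕1 = 1. Options: 15−1→G=1, 15−3→G=1, 15−8→G=1. Hits: 3.
Stack B: need g' = 1⊕1 = 0. Options: 10−2→G=0, 10−4→G=3, 10−5→G=2. Hits: 1.

4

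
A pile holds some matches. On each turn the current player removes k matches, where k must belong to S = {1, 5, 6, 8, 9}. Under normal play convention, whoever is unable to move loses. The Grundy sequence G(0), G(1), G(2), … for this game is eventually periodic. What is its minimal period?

n :  0  1  2  3  4  5  6  7  8  9 10 11 12 13 14 15 16 17 18 19 20 21 22 23 24 25 26 27 28 29
G :  0  1  0  1  0  1  2  3  2  3  2  3  4  5  0  1  0  1  0  1  2  3  2  3  2  3  4  5  0  1
G(n+14) = G(n) holds for n = 0,…,8 (a full window of length max(S) = 9), so the sequence is purely periodic with period 14.

14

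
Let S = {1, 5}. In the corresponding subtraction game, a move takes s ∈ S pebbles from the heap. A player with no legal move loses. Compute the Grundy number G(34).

0

G(0) = 0
G(1) = mex{0} = 1
G(2) = mex{1} = 0
G(3) = mex{0} = 1
G(4) = mex{1} = 0
G(5) = mex{0,0} = 1
G(6) = mex{1,1} = 0
G(7) = mex{0,0} = 1
G(8) = mex{1,1} = 0
G(9) = mex{0,0} = 1
G(10) = mex{1,1} = 0
G(11) = mex{0,0} = 1
G(12) = mex{1,1} = 0
G(13) = mex{0,0} = 1
G(14) = mex{1,1} = 0
G(15) = mex{0,0} = 1
G(16) = mex{1,1} = 0
G(17) = mex{0,0} = 1
G(18) = mex{1,1} = 0
G(19) = mex{0,0} = 1
G(20) = mex{1,1} = 0
G(21) = mex{0,0} = 1
G(22) = mex{1,1} = 0
G(23) = mex{0,0} = 1
G(24) = mex{1,1} = 0
G(25) = mex{0,0} = 1
G(26) = mex{1,1} = 0
G(27) = mex{0,0} = 1
G(28) = mex{1,1} = 0
G(29) = mex{0,0} = 1
G(30) = mex{1,1} = 0
G(31) = mex{0,0} = 1
G(32) = mex{1,1} = 0
G(33) = mex{0,0} = 1
G(34) = mex{1,1} = 0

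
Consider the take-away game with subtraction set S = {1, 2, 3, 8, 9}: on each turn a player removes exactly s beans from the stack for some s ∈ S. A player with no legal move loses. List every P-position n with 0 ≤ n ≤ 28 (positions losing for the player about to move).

0, 4, 10, 14, 20, 24

n :  0  1  2  3  4  5  6  7  8  9 10 11 12 13 14 15 16 17 18 19 20 21 22 23 24 25 26 27 28
G :  0  1  2  3  0  1  2  3  4  5  0  1  2  3  0  1  2  3  4  5  0  1  2  3  0  1  2  3  4
P-positions are exactly the n with G(n) = 0.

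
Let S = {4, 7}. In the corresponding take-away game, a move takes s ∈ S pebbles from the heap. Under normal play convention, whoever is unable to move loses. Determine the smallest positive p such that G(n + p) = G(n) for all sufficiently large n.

11

G(0) = 0
G(1) = mex{} = 0
G(2) = mex{} = 0
G(3) = mex{} = 0
G(4) = mex{0} = 1
G(5) = mex{0} = 1
G(6) = mex{0} = 1
G(7) = mex{0,0} = 1
G(8) = mex{1,0} = 2
G(9) = mex{1,0} = 2
G(10) = mex{1,0} = 2
G(11) = mex{1,1} = 0
G(12) = mex{2,1} = 0
G(13) = mex{2,1} = 0
G(14) = mex{2,1} = 0
G(15) = mex{0,2} = 1
G(16) = mex{0,2} = 1
G(17) = mex{0,2} = 1
G(18) = mex{0,0} = 1
G(19) = mex{1,0} = 2
G(20) = mex{1,0} = 2
G(21) = mex{1,0} = 2
G(22) = mex{1,1} = 0
G(23) = mex{2,1} = 0
G(n+11) = G(n) holds for n = 0,…,6 (a full window of length max(S) = 7), so the sequence is purely periodic with period 11.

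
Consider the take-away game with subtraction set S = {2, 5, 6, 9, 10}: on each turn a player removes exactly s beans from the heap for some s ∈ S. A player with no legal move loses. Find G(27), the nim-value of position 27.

G(0) = 0
G(1) = mex{} = 0
G(2) = mex{0} = 1
G(3) = mex{0} = 1
G(4) = mex{1} = 0
G(5) = mex{1,0} = 2
G(6) = mex{0,0,0} = 1
G(7) = mex{2,1,0} = 3
G(8) = mex{1,1,1} = 0
G(9) = mex{3,0,1,0} = 2
G(10) = mex{0,2,0,0,0} = 1
G(11) = mex{2,1,2,1,0} = 3
G(12) = mex{1,3,1,1,1} = 0
G(13) = mex{3,0,3,0,1} = 2
G(14) = mex{0,2,0,2,0} = 1
G(15) = mex{2,1,2,1,2} = 0
G(16) = mex{1,3,1,3,1} = 0
G(17) = mex{0,0,3,0,3} = 1
G(18) = mex{0,2,0,2,0} = 1
G(19) = mex{1,1,2,1,2} = 0
G(20) = mex{1,0,1,3,1} = 2
G(21) = mex{0,0,0,0,3} = 1
G(22) = mex{2,1,0,2,0} = 3
G(23) = mex{1,1,1,1,2} = 0
G(24) = mex{3,0,1,0,1} = 2
G(25) = mex{0,2,0,0,0} = 1
G(26) = mex{2,1,2,1,0} = 3
G(27) = mex{1,3,1,1,1} = 0

0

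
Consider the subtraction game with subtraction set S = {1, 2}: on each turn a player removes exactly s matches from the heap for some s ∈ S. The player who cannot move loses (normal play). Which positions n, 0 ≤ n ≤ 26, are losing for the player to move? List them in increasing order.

0, 3, 6, 9, 12, 15, 18, 21, 24

G(0) = 0
G(1) = mex{0} = 1
G(2) = mex{1,0} = 2
G(3) = mex{2,1} = 0
G(4) = mex{0,2} = 1
G(5) = mex{1,0} = 2
G(6) = mex{2,1} = 0
G(7) = mex{0,2} = 1
G(8) = mex{1,0} = 2
G(9) = mex{2,1} = 0
G(10) = mex{0,2} = 1
G(11) = mex{1,0} = 2
G(12) = mex{2,1} = 0
G(13) = mex{0,2} = 1
G(14) = mex{1,0} = 2
G(15) = mex{2,1} = 0
G(16) = mex{0,2} = 1
G(17) = mex{1,0} = 2
G(18) = mex{2,1} = 0
G(19) = mex{0,2} = 1
G(20) = mex{1,0} = 2
G(21) = mex{2,1} = 0
G(22) = mex{0,2} = 1
G(23) = mex{1,0} = 2
G(24) = mex{2,1} = 0
G(25) = mex{0,2} = 1
G(26) = mex{1,0} = 2
P-positions are exactly the n with G(n) = 0.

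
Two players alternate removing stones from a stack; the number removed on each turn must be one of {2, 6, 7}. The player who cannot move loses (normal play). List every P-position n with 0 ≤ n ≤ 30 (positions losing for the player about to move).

n :  0  1  2  3  4  5  6  7  8  9 10 11 12 13 14 15 16 17 18 19 20 21 22 23 24 25 26 27 28 29 30
G :  0  0  1  1  0  0  1  1  2  0  3  1  2  0  0  1  1  0  0  1  1  2  0  3  1  2  0  0  1  1  0
P-positions are exactly the n with G(n) = 0.

0, 1, 4, 5, 9, 13, 14, 17, 18, 22, 26, 27, 30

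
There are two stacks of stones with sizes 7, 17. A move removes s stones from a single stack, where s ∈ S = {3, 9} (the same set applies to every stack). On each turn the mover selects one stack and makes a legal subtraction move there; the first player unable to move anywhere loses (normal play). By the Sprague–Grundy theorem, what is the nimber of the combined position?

All stacks use S = {3, 9}:
n :  0  1  2  3  4  5  6  7  8  9 10 11 12 13 14 15 16 17
G :  0  0  0  1  1  1  0  0  0  1  1  1  0  0  0  1  1  1
Stack A: G(7) = 0.
Stack B: G(17) = 1.
Combined Grundy value = 0 ⊕ 1 = 1.

1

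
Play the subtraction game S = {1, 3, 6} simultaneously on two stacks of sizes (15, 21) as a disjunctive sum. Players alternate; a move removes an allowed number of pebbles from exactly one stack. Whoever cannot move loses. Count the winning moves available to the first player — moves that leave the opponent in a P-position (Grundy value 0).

3

All stacks use S = {1, 3, 6}:
n :  0  1  2  3  4  5  6  7  8  9 10 11 12 13 14 15 16 17 18 19 20 21
G :  0  1  0  1  0  1  2  3  2  0  1  0  1  0  1  2  3  2  0  1  0  1
Stack A: G(15) = 2.
Stack B: G(21) = 1.
Combined Grundy value = 2 ⊕ 1 = 3.
A winning move leaves total XOR = 0, i.e. changes one component's Grundy value g to g ⊕ X where X is the current total.
Stack A: need g' = 2⊕3 = 1. Options: 15−1→G=1, 15−3→G=1, 15−6→G=0. Hits: 2.
Stack B: need g' = 1⊕3 = 2. Options: 21−1→G=0, 21−3→G=0, 21−6→G=2. Hits: 1.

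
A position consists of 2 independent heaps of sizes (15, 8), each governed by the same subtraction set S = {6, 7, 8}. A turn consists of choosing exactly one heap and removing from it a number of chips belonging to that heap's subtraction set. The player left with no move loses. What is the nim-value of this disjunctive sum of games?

All heaps use S = {6, 7, 8}:
n :  0  1  2  3  4  5  6  7  8  9 10 11 12 13 14 15
G :  0  0  0  0  0  0  1  1  1  1  1  1  2  2  0  0
Heap A: G(15) = 0.
Heap B: G(8) = 1.
Combined Grundy value = 0 ⊕ 1 = 1.

1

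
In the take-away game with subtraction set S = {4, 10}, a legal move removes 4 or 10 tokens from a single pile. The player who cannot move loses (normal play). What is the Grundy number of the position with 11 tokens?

2

n :  0  1  2  3  4  5  6  7  8  9 10 11
G :  0  0  0  0  1  1  1  1  0  0  2  2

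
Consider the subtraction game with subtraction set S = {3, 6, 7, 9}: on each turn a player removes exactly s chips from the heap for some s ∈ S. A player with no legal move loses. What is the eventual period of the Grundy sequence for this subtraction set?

12

n :  0  1  2  3  4  5  6  7  8  9 10 11 12 13 14 15 16 17 18 19 20 21 22 23 24 25
G :  0  0  0  1  1  1  2  2  2  3  3  3  0  0  0  1  1  1  2  2  2  3  3  3  0  0
G(n+12) = G(n) holds for n = 0,…,8 (a full window of length max(S) = 9), so the sequence is purely periodic with period 12.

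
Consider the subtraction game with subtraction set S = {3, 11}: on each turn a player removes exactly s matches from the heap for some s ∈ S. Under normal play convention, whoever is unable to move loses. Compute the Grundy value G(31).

G(0) = 0
G(1) = mex{} = 0
G(2) = mex{} = 0
G(3) = mex{0} = 1
G(4) = mex{0} = 1
G(5) = mex{0} = 1
G(6) = mex{1} = 0
G(7) = mex{1} = 0
G(8) = mex{1} = 0
G(9) = mex{0} = 1
G(10) = mex{0} = 1
G(11) = mex{0,0} = 1
G(12) = mex{1,0} = 2
G(13) = mex{1,0} = 2
G(14) = mex{1,1} = 0
G(15) = mex{2,1} = 0
G(16) = mex{2,1} = 0
G(17) = mex{0,0} = 1
G(18) = mex{0,0} = 1
G(19) = mex{0,0} = 1
G(20) = mex{1,1} = 0
G(21) = mex{1,1} = 0
G(22) = mex{1,1} = 0
G(23) = mex{0,2} = 1
G(24) = mex{0,2} = 1
G(25) = mex{0,0} = 1
G(26) = mex{1,0} = 2
G(27) = mex{1,0} = 2
G(28) = mex{1,1} = 0
G(29) = mex{2,1} = 0
G(30) = mex{2,1} = 0
G(31) = mex{0,0} = 1

1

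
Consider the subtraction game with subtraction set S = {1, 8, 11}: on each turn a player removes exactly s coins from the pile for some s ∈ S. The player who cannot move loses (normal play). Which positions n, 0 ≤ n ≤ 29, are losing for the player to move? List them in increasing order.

G(0) = 0
G(1) = mex{0} = 1
G(2) = mex{1} = 0
G(3) = mex{0} = 1
G(4) = mex{1} = 0
G(5) = mex{0} = 1
G(6) = mex{1} = 0
G(7) = mex{0} = 1
G(8) = mex{1,0} = 2
G(9) = mex{2,1} = 0
G(10) = mex{0,0} = 1
G(11) = mex{1,1,0} = 2
G(12) = mex{2,0,1} = 3
G(13) = mex{3,1,0} = 2
G(14) = mex{2,0,1} = 3
G(15) = mex{3,1,0} = 2
G(16) = mex{2,2,1} = 0
G(17) = mex{0,0,0} = 1
G(18) = mex{1,1,1} = 0
G(19) = mex{0,2,2} = 1
G(20) = mex{1,3,0} = 2
G(21) = mex{2,2,1} = 0
G(22) = mex{0,3,2} = 1
G(23) = mex{1,2,3} = 0
G(24) = mex{0,0,2} = 1
G(25) = mex{1,1,3} = 0
G(26) = mex{0,0,2} = 1
G(27) = mex{1,1,0} = 2
G(28) = mex{2,2,1} = 0
G(29) = mex{0,0,0} = 1
P-positions are exactly the n with G(n) = 0.

0, 2, 4, 6, 9, 16, 18, 21, 23, 25, 28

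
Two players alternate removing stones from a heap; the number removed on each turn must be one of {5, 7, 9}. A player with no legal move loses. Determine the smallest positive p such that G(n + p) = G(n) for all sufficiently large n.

n :  0  1  2  3  4  5  6  7  8  9 10 11 12 13 14 15 16 17 18 19 20 21 22 23 24 25 26 27 28 29
G :  0  0  0  0  0  1  1  1  1  1  2  2  2  2  0  0  0  0  0  1  1  1  1  1  2  2  2  2  0  0
G(n+14) = G(n) holds for n = 0,…,8 (a full window of length max(S) = 9), so the sequence is purely periodic with period 14.

14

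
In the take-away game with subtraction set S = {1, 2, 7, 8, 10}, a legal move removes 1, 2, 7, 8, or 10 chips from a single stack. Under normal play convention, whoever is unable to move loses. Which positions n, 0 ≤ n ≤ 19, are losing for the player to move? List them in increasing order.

n :  0  1  2  3  4  5  6  7  8  9 10 11 12 13 14 15 16 17 18 19
G :  0  1  2  0  1  2  0  1  2  0  1  2  0  1  2  0  1  2  0  1
P-positions are exactly the n with G(n) = 0.

0, 3, 6, 9, 12, 15, 18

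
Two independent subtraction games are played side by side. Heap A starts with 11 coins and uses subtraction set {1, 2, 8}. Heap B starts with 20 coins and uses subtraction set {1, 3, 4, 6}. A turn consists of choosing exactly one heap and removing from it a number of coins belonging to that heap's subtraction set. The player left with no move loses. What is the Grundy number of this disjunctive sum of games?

Heap A, S = {1, 2, 8}:
n :  0  1  2  3  4  5  6  7  8  9 10 11
G :  0  1  2  0  1  2  0  1  2  0  1  2
G_A(11) = 2.
Heap B, S = {1, 3, 4, 6}:
G(0) = 0
G(1) = mex{0} = 1
G(2) = mex{1} = 0
G(3) = mex{0,0} = 1
G(4) = mex{1,1,0} = 2
G(5) = mex{2,0,1} = 3
G(6) = mex{3,1,0,0} = 2
G(7) = mex{2,2,1,1} = 0
G(8) = mex{0,3,2,0} = 1
G(9) = mex{1,2,3,1} = 0
G(10) = mex{0,0,2,2} = 1
G(11) = mex{1,1,0,3} = 2
G(12) = mex{2,0,1,2} = 3
G(13) = mex{3,1,0,0} = 2
G(14) = mex{2,2,1,1} = 0
G(15) = mex{0,3,2,0} = 1
G(16) = mex{1,2,3,1} = 0
G(17) = mex{0,0,2,2} = 1
G(18) = mex{1,1,0,3} = 2
G(19) = mex{2,0,1,2} = 3
G(20) = mex{3,1,0,0} = 2
G_B(20) = 2.
Combined Grundy value = 2 ⊕ 2 = 0.

0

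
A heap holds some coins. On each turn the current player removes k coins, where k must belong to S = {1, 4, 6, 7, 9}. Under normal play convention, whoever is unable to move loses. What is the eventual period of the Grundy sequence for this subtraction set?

13

G(0) = 0
G(1) = mex{0} = 1
G(2) = mex{1} = 0
G(3) = mex{0} = 1
G(4) = mex{1,0} = 2
G(5) = mex{2,1} = 0
G(6) = mex{0,0,0} = 1
G(7) = mex{1,1,1,0} = 2
G(8) = mex{2,2,0,1} = 3
G(9) = mex{3,0,1,0,0} = 2
G(10) = mex{2,1,2,1,1} = 0
G(11) = mex{0,2,0,2,0} = 1
G(12) = mex{1,3,1,0,1} = 2
G(13) = mex{2,2,2,1,2} = 0
G(14) = mex{0,0,3,2,0} = 1
G(15) = mex{1,1,2,3,1} = 0
G(16) = mex{0,2,0,2,2} = 1
G(17) = mex{1,0,1,0,3} = 2
G(18) = mex{2,1,2,1,2} = 0
G(19) = mex{0,0,0,2,0} = 1
G(20) = mex{1,1,1,0,1} = 2
G(21) = mex{2,2,0,1,2} = 3
G(22) = mex{3,0,1,0,0} = 2
G(23) = mex{2,1,2,1,1} = 0
G(24) = mex{0,2,0,2,0} = 1
G(25) = mex{1,3,1,0,1} = 2
G(26) = mex{2,2,2,1,2} = 0
G(27) = mex{0,0,3,2,0} = 1
G(n+13) = G(n) holds for n = 0,…,8 (a full window of length max(S) = 9), so the sequence is purely periodic with period 13.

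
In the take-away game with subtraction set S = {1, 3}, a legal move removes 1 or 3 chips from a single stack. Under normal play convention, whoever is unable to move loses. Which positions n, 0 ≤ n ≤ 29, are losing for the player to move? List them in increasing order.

0, 2, 4, 6, 8, 10, 12, 14, 16, 18, 20, 22, 24, 26, 28

n :  0  1  2  3  4  5  6  7  8  9 10 11 12 13 14 15 16 17 18 19 20 21 22 23 24 25 26 27 28 29
G :  0  1  0  1  0  1  0  1  0  1  0  1  0  1  0  1  0  1  0  1  0  1  0  1  0  1  0  1  0  1
P-positions are exactly the n with G(n) = 0.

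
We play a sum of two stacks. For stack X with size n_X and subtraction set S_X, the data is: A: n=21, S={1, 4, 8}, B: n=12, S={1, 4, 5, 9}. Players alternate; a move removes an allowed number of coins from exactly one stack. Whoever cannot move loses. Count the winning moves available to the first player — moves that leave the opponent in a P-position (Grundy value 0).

Stack A, S = {1, 4, 8}:
G(0) = 0
G(1) = mex{0} = 1
G(2) = mex{1} = 0
G(3) = mex{0} = 1
G(4) = mex{1,0} = 2
G(5) = mex{2,1} = 0
G(6) = mex{0,0} = 1
G(7) = mex{1,1} = 0
G(8) = mex{0,2,0} = 1
G(9) = mex{1,0,1} = 2
G(10) = mex{2,1,0} = 3
G(11) = mex{3,0,1} = 2
G(12) = mex{2,1,2} = 0
G(13) = mex{0,2,0} = 1
G(14) = mex{1,3,1} = 0
G(15) = mex{0,2,0} = 1
G(16) = mex{1,0,1} = 2
G(17) = mex{2,1,2} = 0
G(18) = mex{0,0,3} = 1
G(19) = mex{1,1,2} = 0
G(20) = mex{0,2,0} = 1
G(21) = mex{1,0,1} = 2
G_A(21) = 2.
Stack B, S = {1, 4, 5, 9}:
G(0) = 0
G(1) = mex{0} = 1
G(2) = mex{1} = 0
G(3) = mex{0} = 1
G(4) = mex{1,0} = 2
G(5) = mex{2,1,0} = 3
G(6) = mex{3,0,1} = 2
G(7) = mex{2,1,0} = 3
G(8) = mex{3,2,1} = 0
G(9) = mex{0,3,2,0} = 1
G(10) = mex{1,2,3,1} = 0
G(11) = mex{0,3,2,0} = 1
G(12) = mex{1,0,3,1} = 2
G_B(12) = 2.
Combined Grundy value = 2 ⊕ 2 = 0.
A winning move leaves total XOR = 0, i.e. changes one component's Grundy value g to g ⊕ X where X is the current total.
Stack A: target g' = 2⊕0 = 2, but every legal move changes the Grundy value (mex property), so 0 moves.
Stack B: target g' = 2⊕0 = 2, but every legal move changes the Grundy value (mex property), so 0 moves.

0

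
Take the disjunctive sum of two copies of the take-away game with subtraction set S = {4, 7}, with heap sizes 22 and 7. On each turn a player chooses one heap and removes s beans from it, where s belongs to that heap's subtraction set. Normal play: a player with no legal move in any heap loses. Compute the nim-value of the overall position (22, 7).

All heaps use S = {4, 7}:
G(0) = 0
G(1) = mex{} = 0
G(2) = mex{} = 0
G(3) = mex{} = 0
G(4) = mex{0} = 1
G(5) = mex{0} = 1
G(6) = mex{0} = 1
G(7) = mex{0,0} = 1
G(8) = mex{1,0} = 2
G(9) = mex{1,0} = 2
G(10) = mex{1,0} = 2
G(11) = mex{1,1} = 0
G(12) = mex{2,1} = 0
G(13) = mex{2,1} = 0
G(14) = mex{2,1} = 0
G(15) = mex{0,2} = 1
G(16) = mex{0,2} = 1
G(17) = mex{0,2} = 1
G(18) = mex{0,0} = 1
G(19) = mex{1,0} = 2
G(20) = mex{1,0} = 2
G(21) = mex{1,0} = 2
G(22) = mex{1,1} = 0
Heap A: G(22) = 0.
Heap B: G(7) = 1.
Combined Grundy value = 0 ⊕ 1 = 1.

1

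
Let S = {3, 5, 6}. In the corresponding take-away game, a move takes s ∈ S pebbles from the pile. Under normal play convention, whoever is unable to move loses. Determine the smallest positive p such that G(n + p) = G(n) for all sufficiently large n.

9

G(0) = 0
G(1) = mex{} = 0
G(2) = mex{} = 0
G(3) = mex{0} = 1
G(4) = mex{0} = 1
G(5) = mex{0,0} = 1
G(6) = mex{1,0,0} = 2
G(7) = mex{1,0,0} = 2
G(8) = mex{1,1,0} = 2
G(9) = mex{2,1,1} = 0
G(10) = mex{2,1,1} = 0
G(11) = mex{2,2,1} = 0
G(12) = mex{0,2,2} = 1
G(13) = mex{0,2,2} = 1
G(14) = mex{0,0,2} = 1
G(15) = mex{1,0,0} = 2
G(16) = mex{1,0,0} = 2
G(17) = mex{1,1,0} = 2
G(18) = mex{2,1,1} = 0
G(19) = mex{2,1,1} = 0
G(n+9) = G(n) holds for n = 0,…,5 (a full window of length max(S) = 6), so the sequence is purely periodic with period 9.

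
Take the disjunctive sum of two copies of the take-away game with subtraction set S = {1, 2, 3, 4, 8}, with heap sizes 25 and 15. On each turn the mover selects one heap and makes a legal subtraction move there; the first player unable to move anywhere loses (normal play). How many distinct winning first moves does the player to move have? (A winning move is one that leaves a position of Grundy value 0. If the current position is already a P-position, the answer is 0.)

0

All heaps use S = {1, 2, 3, 4, 8}:
n :  0  1  2  3  4  5  6  7  8  9 10 11 12 13 14 15 16 17 18 19 20 21 22 23 24 25
G :  0  1  2  3  4  0  1  2  3  4  0  1  2  3  4  0  1  2  3  4  0  1  2  3  4  0
Heap A: G(25) = 0.
Heap B: G(15) = 0.
Combined Grundy value = 0 ⊕ 0 = 0.
A winning move leaves total XOR = 0, i.e. changes one component's Grundy value g to g ⊕ X where X is the current total.
Heap A: target g' = 0⊕0 = 0, but every legal move changes the Grundy value (mex property), so 0 moves.
Heap B: target g' = 0⊕0 = 0, but every legal move changes the Grundy value (mex property), so 0 moves.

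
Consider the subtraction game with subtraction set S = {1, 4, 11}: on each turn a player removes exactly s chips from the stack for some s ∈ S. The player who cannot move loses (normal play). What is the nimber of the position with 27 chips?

n :  0  1  2  3  4  5  6  7  8  9 10 11 12 13 14 15 16 17 18 19 20 21 22 23 24 25 26 27
G :  0  1  0  1  2  0  1  0  1  2  0  1  0  1  2  0  1  0  1  2  0  1  0  1  2  0  1  0

0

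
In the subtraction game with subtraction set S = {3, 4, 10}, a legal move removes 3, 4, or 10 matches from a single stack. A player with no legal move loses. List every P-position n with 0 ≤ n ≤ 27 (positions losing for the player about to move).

G(0) = 0
G(1) = mex{} = 0
G(2) = mex{} = 0
G(3) = mex{0} = 1
G(4) = mex{0,0} = 1
G(5) = mex{0,0} = 1
G(6) = mex{1,0} = 2
G(7) = mex{1,1} = 0
G(8) = mex{1,1} = 0
G(9) = mex{2,1} = 0
G(10) = mex{0,2,0} = 1
G(11) = mex{0,0,0} = 1
G(12) = mex{0,0,0} = 1
G(13) = mex{1,0,1} = 2
G(14) = mex{1,1,1} = 0
G(15) = mex{1,1,1} = 0
G(16) = mex{2,1,2} = 0
G(17) = mex{0,2,0} = 1
G(18) = mex{0,0,0} = 1
G(19) = mex{0,0,0} = 1
G(20) = mex{1,0,1} = 2
G(21) = mex{1,1,1} = 0
G(22) = mex{1,1,1} = 0
G(23) = mex{2,1,2} = 0
G(24) = mex{0,2,0} = 1
G(25) = mex{0,0,0} = 1
G(26) = mex{0,0,0} = 1
G(27) = mex{1,0,1} = 2
P-positions are exactly the n with G(n) = 0.

0, 1, 2, 7, 8, 9, 14, 15, 16, 21, 22, 23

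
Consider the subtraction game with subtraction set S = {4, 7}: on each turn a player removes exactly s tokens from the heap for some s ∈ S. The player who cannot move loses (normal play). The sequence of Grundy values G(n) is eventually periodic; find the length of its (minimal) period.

G(0) = 0
G(1) = mex{} = 0
G(2) = mex{} = 0
G(3) = mex{} = 0
G(4) = mex{0} = 1
G(5) = mex{0} = 1
G(6) = mex{0} = 1
G(7) = mex{0,0} = 1
G(8) = mex{1,0} = 2
G(9) = mex{1,0} = 2
G(10) = mex{1,0} = 2
G(11) = mex{1,1} = 0
G(12) = mex{2,1} = 0
G(13) = mex{2,1} = 0
G(14) = mex{2,1} = 0
G(15) = mex{0,2} = 1
G(16) = mex{0,2} = 1
G(17) = mex{0,2} = 1
G(18) = mex{0,0} = 1
G(19) = mex{1,0} = 2
G(20) = mex{1,0} = 2
G(21) = mex{1,0} = 2
G(22) = mex{1,1} = 0
G(23) = mex{2,1} = 0
G(n+11) = G(n) holds for n = 0,…,6 (a full window of length max(S) = 7), so the sequence is purely periodic with period 11.

11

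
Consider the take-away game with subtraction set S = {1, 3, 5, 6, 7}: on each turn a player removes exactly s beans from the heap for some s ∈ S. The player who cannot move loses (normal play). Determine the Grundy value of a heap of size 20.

n :  0  1  2  3  4  5  6  7  8  9 10 11 12 13 14 15 16 17 18 19 20
G :  0  1  0  1  0  1  2  3  2  3  2  3  0  1  0  1  0  1  2  3  2

2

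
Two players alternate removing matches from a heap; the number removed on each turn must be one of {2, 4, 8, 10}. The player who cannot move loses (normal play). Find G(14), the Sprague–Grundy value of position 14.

1

n :  0  1  2  3  4  5  6  7  8  9 10 11 12 13 14
G :  0  0  1  1  2  2  0  0  1  1  2  2  0  0  1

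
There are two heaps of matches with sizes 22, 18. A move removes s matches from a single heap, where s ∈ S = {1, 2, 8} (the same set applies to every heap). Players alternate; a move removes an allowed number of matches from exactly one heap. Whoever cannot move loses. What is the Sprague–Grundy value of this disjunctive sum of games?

1

All heaps use S = {1, 2, 8}:
G(0) = 0
G(1) = mex{0} = 1
G(2) = mex{1,0} = 2
G(3) = mex{2,1} = 0
G(4) = mex{0,2} = 1
G(5) = mex{1,0} = 2
G(6) = mex{2,1} = 0
G(7) = mex{0,2} = 1
G(8) = mex{1,0,0} = 2
G(9) = mex{2,1,1} = 0
G(10) = mex{0,2,2} = 1
G(11) = mex{1,0,0} = 2
G(12) = mex{2,1,1} = 0
G(13) = mex{0,2,2} = 1
G(14) = mex{1,0,0} = 2
G(15) = mex{2,1,1} = 0
G(16) = mex{0,2,2} = 1
G(17) = mex{1,0,0} = 2
G(18) = mex{2,1,1} = 0
G(19) = mex{0,2,2} = 1
G(20) = mex{1,0,0} = 2
G(21) = mex{2,1,1} = 0
G(22) = mex{0,2,2} = 1
Heap A: G(22) = 1.
Heap B: G(18) = 0.
Combined Grundy value = 1 ⊕ 0 = 1.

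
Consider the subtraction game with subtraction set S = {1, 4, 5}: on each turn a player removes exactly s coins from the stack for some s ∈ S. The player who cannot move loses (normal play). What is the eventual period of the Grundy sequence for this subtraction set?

8

n :  0  1  2  3  4  5  6  7  8  9 10 11 12 13 14 15 16 17
G :  0  1  0  1  2  3  2  3  0  1  0  1  2  3  2  3  0  1
G(n+8) = G(n) holds for n = 0,…,4 (a full window of length max(S) = 5), so the sequence is purely periodic with period 8.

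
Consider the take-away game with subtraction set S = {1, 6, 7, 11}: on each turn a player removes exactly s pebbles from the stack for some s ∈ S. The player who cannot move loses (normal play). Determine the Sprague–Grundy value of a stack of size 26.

0

n :  0  1  2  3  4  5  6  7  8  9 10 11 12 13 14 15 16 17 18 19 20 21 22 23 24 25 26
G :  0  1  0  1  0  1  2  3  2  3  2  3  0  1  0  1  0  1  2  3  2  3  2  3  0  1  0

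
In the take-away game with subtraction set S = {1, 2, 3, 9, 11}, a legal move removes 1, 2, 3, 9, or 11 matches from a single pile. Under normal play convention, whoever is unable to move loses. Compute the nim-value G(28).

G(0) = 0
G(1) = mex{0} = 1
G(2) = mex{1,0} = 2
G(3) = mex{2,1,0} = 3
G(4) = mex{3,2,1} = 0
G(5) = mex{0,3,2} = 1
G(6) = mex{1,0,3} = 2
G(7) = mex{2,1,0} = 3
G(8) = mex{3,2,1} = 0
G(9) = mex{0,3,2,0} = 1
G(10) = mex{1,0,3,1} = 2
G(11) = mex{2,1,0,2,0} = 3
G(12) = mex{3,2,1,3,1} = 0
G(13) = mex{0,3,2,0,2} = 1
G(14) = mex{1,0,3,1,3} = 2
G(15) = mex{2,1,0,2,0} = 3
G(16) = mex{3,2,1,3,1} = 0
G(17) = mex{0,3,2,0,2} = 1
G(18) = mex{1,0,3,1,3} = 2
G(19) = mex{2,1,0,2,0} = 3
G(20) = mex{3,2,1,3,1} = 0
G(21) = mex{0,3,2,0,2} = 1
G(22) = mex{1,0,3,1,3} = 2
G(23) = mex{2,1,0,2,0} = 3
G(24) = mex{3,2,1,3,1} = 0
G(25) = mex{0,3,2,0,2} = 1
G(26) = mex{1,0,3,1,3} = 2
G(27) = mex{2,1,0,2,0} = 3
G(28) = mex{3,2,1,3,1} = 0

0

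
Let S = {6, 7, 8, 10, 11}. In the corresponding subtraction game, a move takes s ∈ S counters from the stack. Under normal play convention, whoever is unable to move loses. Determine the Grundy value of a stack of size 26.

G(0) = 0
G(1) = mex{} = 0
G(2) = mex{} = 0
G(3) = mex{} = 0
G(4) = mex{} = 0
G(5) = mex{} = 0
G(6) = mex{0} = 1
G(7) = mex{0,0} = 1
G(8) = mex{0,0,0} = 1
G(9) = mex{0,0,0} = 1
G(10) = mex{0,0,0,0} = 1
G(11) = mex{0,0,0,0,0} = 1
G(12) = mex{1,0,0,0,0} = 2
G(13) = mex{1,1,0,0,0} = 2
G(14) = mex{1,1,1,0,0} = 2
G(15) = mex{1,1,1,0,0} = 2
G(16) = mex{1,1,1,1,0} = 2
G(17) = mex{1,1,1,1,1} = 0
G(18) = mex{2,1,1,1,1} = 0
G(19) = mex{2,2,1,1,1} = 0
G(20) = mex{2,2,2,1,1} = 0
G(21) = mex{2,2,2,1,1} = 0
G(22) = mex{2,2,2,2,1} = 0
G(23) = mex{0,2,2,2,2} = 1
G(24) = mex{0,0,2,2,2} = 1
G(25) = mex{0,0,0,2,2} = 1
G(26) = mex{0,0,0,2,2} = 1

1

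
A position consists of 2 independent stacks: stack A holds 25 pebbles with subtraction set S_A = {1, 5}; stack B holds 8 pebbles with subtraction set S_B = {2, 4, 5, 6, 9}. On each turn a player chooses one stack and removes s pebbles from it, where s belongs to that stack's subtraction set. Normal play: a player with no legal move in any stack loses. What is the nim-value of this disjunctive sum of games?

1

Stack A, S = {1, 5}:
n :  0  1  2  3  4  5  6  7  8  9 10 11 12 13 14 15 16 17 18 19 20 21 22 23 24 25
G :  0  1  0  1  0  1  0  1  0  1  0  1  0  1  0  1  0  1  0  1  0  1  0  1  0  1
G_A(25) = 1.
Stack B, S = {2, 4, 5, 6, 9}:
n : 0 1 2 3 4 5 6 7 8
G : 0 0 1 1 2 2 3 3 0
G_B(8) = 0.
Combined Grundy value = 1 ⊕ 0 = 1.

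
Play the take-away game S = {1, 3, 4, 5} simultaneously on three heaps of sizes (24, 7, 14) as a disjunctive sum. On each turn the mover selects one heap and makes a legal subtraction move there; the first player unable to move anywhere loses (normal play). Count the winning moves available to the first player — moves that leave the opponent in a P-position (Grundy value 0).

4

All heaps use S = {1, 3, 4, 5}:
n :  0  1  2  3  4  5  6  7  8  9 10 11 12 13 14 15 16 17 18 19 20 21 22 23 24
G :  0  1  0  1  2  3  2  3  0  1  0  1  2  3  2  3  0  1  0  1  2  3  2  3  0
Heap A: G(24) = 0.
Heap B: G(7) = 3.
Heap C: G(14) = 2.
Combined Grundy value = 0 ⊕ 3 ⊕ 2 = 1.
A winning move leaves total XOR = 0, i.e. changes one component's Grundy value g to g ⊕ X where X is the current total.
Heap A: need g' = 0⊕1 = 1. Options: 24−1→G=3, 24−3→G=3, 24−4→G=2, 24−5→G=1. Hits: 1.
Heap B: need g' = 3⊕1 = 2. Options: 7−1→G=2, 7−3→G=2, 7−4→G=1, 7−5→G=0. Hits: 2.
Heap C: need g' = 2⊕1 = 3. Options: 14−1→G=3, 14−3→G=1, 14−4→G=0, 14−5→G=1. Hits: 1.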